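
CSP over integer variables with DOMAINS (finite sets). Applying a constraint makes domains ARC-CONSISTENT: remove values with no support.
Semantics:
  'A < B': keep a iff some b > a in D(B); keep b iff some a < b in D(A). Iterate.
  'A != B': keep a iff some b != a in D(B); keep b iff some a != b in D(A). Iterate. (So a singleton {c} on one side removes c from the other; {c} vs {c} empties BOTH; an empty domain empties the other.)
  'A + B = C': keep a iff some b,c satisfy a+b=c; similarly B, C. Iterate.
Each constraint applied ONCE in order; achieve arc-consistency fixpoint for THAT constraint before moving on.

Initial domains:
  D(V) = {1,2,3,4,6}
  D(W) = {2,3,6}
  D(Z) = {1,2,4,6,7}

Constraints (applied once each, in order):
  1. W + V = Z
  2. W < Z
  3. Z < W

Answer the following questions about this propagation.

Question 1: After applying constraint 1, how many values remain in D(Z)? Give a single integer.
Constraint 1 (W + V = Z) on D(W)={2,3,6} D(V)={1,2,3,4,6} D(Z)={1,2,4,6,7}: V {1,2,3,4,6}->{1,2,3,4}; Z {1,2,4,6,7}->{4,6,7}
So after constraint 1: D(Z)={4,6,7}, size = 3

Answer: 3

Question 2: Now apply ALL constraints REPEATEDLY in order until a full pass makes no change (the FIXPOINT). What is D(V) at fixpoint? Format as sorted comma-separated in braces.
Answer: {}

Derivation:
pass 0 (initial): D(V)={1,2,3,4,6}
pass 1: V {1,2,3,4,6}->{1,2,3,4}; W {2,3,6}->{6}; Z {1,2,4,6,7}->{4}
pass 2: V {1,2,3,4}->{}; W {6}->{}; Z {4}->{}
pass 3: no change
Fixpoint after 3 passes: D(V) = {}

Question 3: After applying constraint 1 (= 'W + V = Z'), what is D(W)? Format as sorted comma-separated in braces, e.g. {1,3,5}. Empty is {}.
Constraint 1 (W + V = Z) on D(W)={2,3,6} D(V)={1,2,3,4,6} D(Z)={1,2,4,6,7}: V {1,2,3,4,6}->{1,2,3,4}; Z {1,2,4,6,7}->{4,6,7}
So after constraint 1: D(W) = {2,3,6}

Answer: {2,3,6}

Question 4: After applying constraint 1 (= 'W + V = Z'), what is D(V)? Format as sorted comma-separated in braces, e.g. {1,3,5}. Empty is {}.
Constraint 1 (W + V = Z) on D(W)={2,3,6} D(V)={1,2,3,4,6} D(Z)={1,2,4,6,7}: V {1,2,3,4,6}->{1,2,3,4}; Z {1,2,4,6,7}->{4,6,7}
So after constraint 1: D(V) = {1,2,3,4}

Answer: {1,2,3,4}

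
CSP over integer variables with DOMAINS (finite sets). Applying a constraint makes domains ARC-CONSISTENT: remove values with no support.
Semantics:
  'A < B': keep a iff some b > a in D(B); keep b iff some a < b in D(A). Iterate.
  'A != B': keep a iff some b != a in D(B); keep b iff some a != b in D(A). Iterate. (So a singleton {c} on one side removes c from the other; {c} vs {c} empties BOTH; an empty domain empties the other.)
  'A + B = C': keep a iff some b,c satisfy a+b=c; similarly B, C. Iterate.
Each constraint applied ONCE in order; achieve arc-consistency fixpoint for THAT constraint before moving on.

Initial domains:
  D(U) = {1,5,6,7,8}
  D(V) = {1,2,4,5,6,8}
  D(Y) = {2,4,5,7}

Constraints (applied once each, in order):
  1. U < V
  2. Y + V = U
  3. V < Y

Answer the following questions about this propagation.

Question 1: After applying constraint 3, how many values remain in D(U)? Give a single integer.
Constraint 1 (U < V) on D(U)={1,5,6,7,8} D(V)={1,2,4,5,6,8}: U {1,5,6,7,8}->{1,5,6,7}; V {1,2,4,5,6,8}->{2,4,5,6,8}
Constraint 2 (Y + V = U) on D(Y)={2,4,5,7} D(V)={2,4,5,6,8} D(U)={1,5,6,7}: Y {2,4,5,7}->{2,4,5}; V {2,4,5,6,8}->{2,4,5}; U {1,5,6,7}->{6,7}
Constraint 3 (V < Y) on D(V)={2,4,5} D(Y)={2,4,5}: V {2,4,5}->{2,4}; Y {2,4,5}->{4,5}
So after constraint 3: D(U)={6,7}, size = 2

Answer: 2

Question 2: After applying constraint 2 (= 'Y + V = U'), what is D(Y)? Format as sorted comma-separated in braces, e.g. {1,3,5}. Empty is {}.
Answer: {2,4,5}

Derivation:
Constraint 1 (U < V) on D(U)={1,5,6,7,8} D(V)={1,2,4,5,6,8}: U {1,5,6,7,8}->{1,5,6,7}; V {1,2,4,5,6,8}->{2,4,5,6,8}
Constraint 2 (Y + V = U) on D(Y)={2,4,5,7} D(V)={2,4,5,6,8} D(U)={1,5,6,7}: Y {2,4,5,7}->{2,4,5}; V {2,4,5,6,8}->{2,4,5}; U {1,5,6,7}->{6,7}
So after constraint 2: D(Y) = {2,4,5}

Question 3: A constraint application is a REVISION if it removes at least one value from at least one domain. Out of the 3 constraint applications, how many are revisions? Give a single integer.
Constraint 1 (U < V) on D(U)={1,5,6,7,8} D(V)={1,2,4,5,6,8}: U {1,5,6,7,8}->{1,5,6,7}; V {1,2,4,5,6,8}->{2,4,5,6,8} => REVISION
Constraint 2 (Y + V = U) on D(Y)={2,4,5,7} D(V)={2,4,5,6,8} D(U)={1,5,6,7}: Y {2,4,5,7}->{2,4,5}; V {2,4,5,6,8}->{2,4,5}; U {1,5,6,7}->{6,7} => REVISION
Constraint 3 (V < Y) on D(V)={2,4,5} D(Y)={2,4,5}: V {2,4,5}->{2,4}; Y {2,4,5}->{4,5} => REVISION
Total revisions = 3

Answer: 3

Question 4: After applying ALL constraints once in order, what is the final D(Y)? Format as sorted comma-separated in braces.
Constraint 1 (U < V) on D(U)={1,5,6,7,8} D(V)={1,2,4,5,6,8}: U {1,5,6,7,8}->{1,5,6,7}; V {1,2,4,5,6,8}->{2,4,5,6,8}
Constraint 2 (Y + V = U) on D(Y)={2,4,5,7} D(V)={2,4,5,6,8} D(U)={1,5,6,7}: Y {2,4,5,7}->{2,4,5}; V {2,4,5,6,8}->{2,4,5}; U {1,5,6,7}->{6,7}
Constraint 3 (V < Y) on D(V)={2,4,5} D(Y)={2,4,5}: V {2,4,5}->{2,4}; Y {2,4,5}->{4,5}
So after all 3 constraints: D(Y) = {4,5}

Answer: {4,5}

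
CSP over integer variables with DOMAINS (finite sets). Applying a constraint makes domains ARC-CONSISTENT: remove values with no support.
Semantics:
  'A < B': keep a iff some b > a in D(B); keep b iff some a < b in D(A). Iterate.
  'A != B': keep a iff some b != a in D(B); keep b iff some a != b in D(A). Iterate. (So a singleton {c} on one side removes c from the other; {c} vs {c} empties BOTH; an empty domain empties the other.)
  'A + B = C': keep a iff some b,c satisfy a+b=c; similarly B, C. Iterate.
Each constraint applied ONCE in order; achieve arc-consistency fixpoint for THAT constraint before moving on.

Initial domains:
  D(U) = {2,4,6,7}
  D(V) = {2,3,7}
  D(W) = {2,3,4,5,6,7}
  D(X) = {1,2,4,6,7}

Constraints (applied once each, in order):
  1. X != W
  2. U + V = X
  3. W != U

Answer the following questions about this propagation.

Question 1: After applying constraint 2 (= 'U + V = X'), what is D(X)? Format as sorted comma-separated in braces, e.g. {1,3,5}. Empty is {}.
Answer: {4,6,7}

Derivation:
Constraint 1 (X != W) on D(X)={1,2,4,6,7} D(W)={2,3,4,5,6,7}: no change
Constraint 2 (U + V = X) on D(U)={2,4,6,7} D(V)={2,3,7} D(X)={1,2,4,6,7}: U {2,4,6,7}->{2,4}; V {2,3,7}->{2,3}; X {1,2,4,6,7}->{4,6,7}
So after constraint 2: D(X) = {4,6,7}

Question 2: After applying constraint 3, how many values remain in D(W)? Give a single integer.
Answer: 6

Derivation:
Constraint 1 (X != W) on D(X)={1,2,4,6,7} D(W)={2,3,4,5,6,7}: no change
Constraint 2 (U + V = X) on D(U)={2,4,6,7} D(V)={2,3,7} D(X)={1,2,4,6,7}: U {2,4,6,7}->{2,4}; V {2,3,7}->{2,3}; X {1,2,4,6,7}->{4,6,7}
Constraint 3 (W != U) on D(W)={2,3,4,5,6,7} D(U)={2,4}: no change
So after constraint 3: D(W)={2,3,4,5,6,7}, size = 6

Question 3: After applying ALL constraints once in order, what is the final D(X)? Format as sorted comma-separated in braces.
Answer: {4,6,7}

Derivation:
Constraint 1 (X != W) on D(X)={1,2,4,6,7} D(W)={2,3,4,5,6,7}: no change
Constraint 2 (U + V = X) on D(U)={2,4,6,7} D(V)={2,3,7} D(X)={1,2,4,6,7}: U {2,4,6,7}->{2,4}; V {2,3,7}->{2,3}; X {1,2,4,6,7}->{4,6,7}
Constraint 3 (W != U) on D(W)={2,3,4,5,6,7} D(U)={2,4}: no change
So after all 3 constraints: D(X) = {4,6,7}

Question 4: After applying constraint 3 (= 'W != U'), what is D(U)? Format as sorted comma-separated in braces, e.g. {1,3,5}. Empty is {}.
Answer: {2,4}

Derivation:
Constraint 1 (X != W) on D(X)={1,2,4,6,7} D(W)={2,3,4,5,6,7}: no change
Constraint 2 (U + V = X) on D(U)={2,4,6,7} D(V)={2,3,7} D(X)={1,2,4,6,7}: U {2,4,6,7}->{2,4}; V {2,3,7}->{2,3}; X {1,2,4,6,7}->{4,6,7}
Constraint 3 (W != U) on D(W)={2,3,4,5,6,7} D(U)={2,4}: no change
So after constraint 3: D(U) = {2,4}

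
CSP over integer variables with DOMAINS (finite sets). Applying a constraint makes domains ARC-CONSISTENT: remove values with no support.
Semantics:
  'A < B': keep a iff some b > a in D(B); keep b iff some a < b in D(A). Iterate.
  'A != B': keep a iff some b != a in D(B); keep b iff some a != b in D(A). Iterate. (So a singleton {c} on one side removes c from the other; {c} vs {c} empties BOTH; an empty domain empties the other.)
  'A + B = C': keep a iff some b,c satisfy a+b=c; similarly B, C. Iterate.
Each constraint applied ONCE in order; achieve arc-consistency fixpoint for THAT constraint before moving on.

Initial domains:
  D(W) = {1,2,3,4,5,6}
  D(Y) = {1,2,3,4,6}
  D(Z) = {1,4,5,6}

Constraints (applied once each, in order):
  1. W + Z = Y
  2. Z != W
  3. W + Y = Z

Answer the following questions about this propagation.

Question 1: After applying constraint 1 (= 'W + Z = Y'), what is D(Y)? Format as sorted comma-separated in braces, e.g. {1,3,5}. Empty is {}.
Answer: {2,3,4,6}

Derivation:
Constraint 1 (W + Z = Y) on D(W)={1,2,3,4,5,6} D(Z)={1,4,5,6} D(Y)={1,2,3,4,6}: W {1,2,3,4,5,6}->{1,2,3,5}; Z {1,4,5,6}->{1,4,5}; Y {1,2,3,4,6}->{2,3,4,6}
So after constraint 1: D(Y) = {2,3,4,6}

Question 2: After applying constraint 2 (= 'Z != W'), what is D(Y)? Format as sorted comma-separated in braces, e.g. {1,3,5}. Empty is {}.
Answer: {2,3,4,6}

Derivation:
Constraint 1 (W + Z = Y) on D(W)={1,2,3,4,5,6} D(Z)={1,4,5,6} D(Y)={1,2,3,4,6}: W {1,2,3,4,5,6}->{1,2,3,5}; Z {1,4,5,6}->{1,4,5}; Y {1,2,3,4,6}->{2,3,4,6}
Constraint 2 (Z != W) on D(Z)={1,4,5} D(W)={1,2,3,5}: no change
So after constraint 2: D(Y) = {2,3,4,6}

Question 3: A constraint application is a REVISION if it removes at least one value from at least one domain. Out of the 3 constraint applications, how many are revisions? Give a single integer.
Constraint 1 (W + Z = Y) on D(W)={1,2,3,4,5,6} D(Z)={1,4,5,6} D(Y)={1,2,3,4,6}: W {1,2,3,4,5,6}->{1,2,3,5}; Z {1,4,5,6}->{1,4,5}; Y {1,2,3,4,6}->{2,3,4,6} => REVISION
Constraint 2 (Z != W) on D(Z)={1,4,5} D(W)={1,2,3,5}: no change => not a revision
Constraint 3 (W + Y = Z) on D(W)={1,2,3,5} D(Y)={2,3,4,6} D(Z)={1,4,5}: W {1,2,3,5}->{1,2,3}; Y {2,3,4,6}->{2,3,4}; Z {1,4,5}->{4,5} => REVISION
Total revisions = 2

Answer: 2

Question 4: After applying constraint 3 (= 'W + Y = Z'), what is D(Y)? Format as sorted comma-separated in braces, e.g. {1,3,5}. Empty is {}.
Answer: {2,3,4}

Derivation:
Constraint 1 (W + Z = Y) on D(W)={1,2,3,4,5,6} D(Z)={1,4,5,6} D(Y)={1,2,3,4,6}: W {1,2,3,4,5,6}->{1,2,3,5}; Z {1,4,5,6}->{1,4,5}; Y {1,2,3,4,6}->{2,3,4,6}
Constraint 2 (Z != W) on D(Z)={1,4,5} D(W)={1,2,3,5}: no change
Constraint 3 (W + Y = Z) on D(W)={1,2,3,5} D(Y)={2,3,4,6} D(Z)={1,4,5}: W {1,2,3,5}->{1,2,3}; Y {2,3,4,6}->{2,3,4}; Z {1,4,5}->{4,5}
So after constraint 3: D(Y) = {2,3,4}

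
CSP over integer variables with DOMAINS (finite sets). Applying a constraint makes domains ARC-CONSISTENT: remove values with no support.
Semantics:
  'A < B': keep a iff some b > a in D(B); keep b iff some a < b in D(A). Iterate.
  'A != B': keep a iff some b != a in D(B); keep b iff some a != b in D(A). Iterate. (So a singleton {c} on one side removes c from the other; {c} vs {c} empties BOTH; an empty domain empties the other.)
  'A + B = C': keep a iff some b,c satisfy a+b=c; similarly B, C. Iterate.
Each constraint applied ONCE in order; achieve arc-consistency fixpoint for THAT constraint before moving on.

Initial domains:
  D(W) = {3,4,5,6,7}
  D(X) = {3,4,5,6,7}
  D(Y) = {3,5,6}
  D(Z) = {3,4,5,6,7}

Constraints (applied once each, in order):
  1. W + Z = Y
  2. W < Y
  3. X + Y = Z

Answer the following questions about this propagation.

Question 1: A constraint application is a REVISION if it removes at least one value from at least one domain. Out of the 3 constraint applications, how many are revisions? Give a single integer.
Constraint 1 (W + Z = Y) on D(W)={3,4,5,6,7} D(Z)={3,4,5,6,7} D(Y)={3,5,6}: W {3,4,5,6,7}->{3}; Z {3,4,5,6,7}->{3}; Y {3,5,6}->{6} => REVISION
Constraint 2 (W < Y) on D(W)={3} D(Y)={6}: no change => not a revision
Constraint 3 (X + Y = Z) on D(X)={3,4,5,6,7} D(Y)={6} D(Z)={3}: X {3,4,5,6,7}->{}; Y {6}->{}; Z {3}->{} => REVISION
Total revisions = 2

Answer: 2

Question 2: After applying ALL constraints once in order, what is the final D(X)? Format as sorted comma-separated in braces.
Constraint 1 (W + Z = Y) on D(W)={3,4,5,6,7} D(Z)={3,4,5,6,7} D(Y)={3,5,6}: W {3,4,5,6,7}->{3}; Z {3,4,5,6,7}->{3}; Y {3,5,6}->{6}
Constraint 2 (W < Y) on D(W)={3} D(Y)={6}: no change
Constraint 3 (X + Y = Z) on D(X)={3,4,5,6,7} D(Y)={6} D(Z)={3}: X {3,4,5,6,7}->{}; Y {6}->{}; Z {3}->{}
So after all 3 constraints: D(X) = {}

Answer: {}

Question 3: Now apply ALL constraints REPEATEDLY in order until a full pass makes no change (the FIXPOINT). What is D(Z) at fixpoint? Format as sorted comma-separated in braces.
Answer: {}

Derivation:
pass 0 (initial): D(Z)={3,4,5,6,7}
pass 1: W {3,4,5,6,7}->{3}; X {3,4,5,6,7}->{}; Y {3,5,6}->{}; Z {3,4,5,6,7}->{}
pass 2: W {3}->{}
pass 3: no change
Fixpoint after 3 passes: D(Z) = {}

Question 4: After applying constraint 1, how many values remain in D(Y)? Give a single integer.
Constraint 1 (W + Z = Y) on D(W)={3,4,5,6,7} D(Z)={3,4,5,6,7} D(Y)={3,5,6}: W {3,4,5,6,7}->{3}; Z {3,4,5,6,7}->{3}; Y {3,5,6}->{6}
So after constraint 1: D(Y)={6}, size = 1

Answer: 1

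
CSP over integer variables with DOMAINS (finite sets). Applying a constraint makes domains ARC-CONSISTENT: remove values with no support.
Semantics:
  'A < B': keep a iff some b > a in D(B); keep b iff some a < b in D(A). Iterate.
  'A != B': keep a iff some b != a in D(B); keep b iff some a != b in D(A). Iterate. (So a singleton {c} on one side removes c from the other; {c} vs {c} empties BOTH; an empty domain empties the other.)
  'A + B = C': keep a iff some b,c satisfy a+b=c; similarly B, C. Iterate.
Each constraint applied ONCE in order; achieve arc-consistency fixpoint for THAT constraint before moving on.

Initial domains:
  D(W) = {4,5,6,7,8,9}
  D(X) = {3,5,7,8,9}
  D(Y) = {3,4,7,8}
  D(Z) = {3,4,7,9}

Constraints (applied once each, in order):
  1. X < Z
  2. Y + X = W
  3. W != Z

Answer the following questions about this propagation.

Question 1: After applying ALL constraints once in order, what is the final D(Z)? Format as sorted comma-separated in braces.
Constraint 1 (X < Z) on D(X)={3,5,7,8,9} D(Z)={3,4,7,9}: X {3,5,7,8,9}->{3,5,7,8}; Z {3,4,7,9}->{4,7,9}
Constraint 2 (Y + X = W) on D(Y)={3,4,7,8} D(X)={3,5,7,8} D(W)={4,5,6,7,8,9}: Y {3,4,7,8}->{3,4}; X {3,5,7,8}->{3,5}; W {4,5,6,7,8,9}->{6,7,8,9}
Constraint 3 (W != Z) on D(W)={6,7,8,9} D(Z)={4,7,9}: no change
So after all 3 constraints: D(Z) = {4,7,9}

Answer: {4,7,9}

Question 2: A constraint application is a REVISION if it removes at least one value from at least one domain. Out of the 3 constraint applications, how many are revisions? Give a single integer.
Constraint 1 (X < Z) on D(X)={3,5,7,8,9} D(Z)={3,4,7,9}: X {3,5,7,8,9}->{3,5,7,8}; Z {3,4,7,9}->{4,7,9} => REVISION
Constraint 2 (Y + X = W) on D(Y)={3,4,7,8} D(X)={3,5,7,8} D(W)={4,5,6,7,8,9}: Y {3,4,7,8}->{3,4}; X {3,5,7,8}->{3,5}; W {4,5,6,7,8,9}->{6,7,8,9} => REVISION
Constraint 3 (W != Z) on D(W)={6,7,8,9} D(Z)={4,7,9}: no change => not a revision
Total revisions = 2

Answer: 2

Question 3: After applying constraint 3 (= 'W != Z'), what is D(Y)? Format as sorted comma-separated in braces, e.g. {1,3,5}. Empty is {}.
Constraint 1 (X < Z) on D(X)={3,5,7,8,9} D(Z)={3,4,7,9}: X {3,5,7,8,9}->{3,5,7,8}; Z {3,4,7,9}->{4,7,9}
Constraint 2 (Y + X = W) on D(Y)={3,4,7,8} D(X)={3,5,7,8} D(W)={4,5,6,7,8,9}: Y {3,4,7,8}->{3,4}; X {3,5,7,8}->{3,5}; W {4,5,6,7,8,9}->{6,7,8,9}
Constraint 3 (W != Z) on D(W)={6,7,8,9} D(Z)={4,7,9}: no change
So after constraint 3: D(Y) = {3,4}

Answer: {3,4}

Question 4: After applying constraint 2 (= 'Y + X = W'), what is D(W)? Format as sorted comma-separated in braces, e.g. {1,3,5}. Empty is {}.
Answer: {6,7,8,9}

Derivation:
Constraint 1 (X < Z) on D(X)={3,5,7,8,9} D(Z)={3,4,7,9}: X {3,5,7,8,9}->{3,5,7,8}; Z {3,4,7,9}->{4,7,9}
Constraint 2 (Y + X = W) on D(Y)={3,4,7,8} D(X)={3,5,7,8} D(W)={4,5,6,7,8,9}: Y {3,4,7,8}->{3,4}; X {3,5,7,8}->{3,5}; W {4,5,6,7,8,9}->{6,7,8,9}
So after constraint 2: D(W) = {6,7,8,9}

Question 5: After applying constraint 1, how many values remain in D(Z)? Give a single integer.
Answer: 3

Derivation:
Constraint 1 (X < Z) on D(X)={3,5,7,8,9} D(Z)={3,4,7,9}: X {3,5,7,8,9}->{3,5,7,8}; Z {3,4,7,9}->{4,7,9}
So after constraint 1: D(Z)={4,7,9}, size = 3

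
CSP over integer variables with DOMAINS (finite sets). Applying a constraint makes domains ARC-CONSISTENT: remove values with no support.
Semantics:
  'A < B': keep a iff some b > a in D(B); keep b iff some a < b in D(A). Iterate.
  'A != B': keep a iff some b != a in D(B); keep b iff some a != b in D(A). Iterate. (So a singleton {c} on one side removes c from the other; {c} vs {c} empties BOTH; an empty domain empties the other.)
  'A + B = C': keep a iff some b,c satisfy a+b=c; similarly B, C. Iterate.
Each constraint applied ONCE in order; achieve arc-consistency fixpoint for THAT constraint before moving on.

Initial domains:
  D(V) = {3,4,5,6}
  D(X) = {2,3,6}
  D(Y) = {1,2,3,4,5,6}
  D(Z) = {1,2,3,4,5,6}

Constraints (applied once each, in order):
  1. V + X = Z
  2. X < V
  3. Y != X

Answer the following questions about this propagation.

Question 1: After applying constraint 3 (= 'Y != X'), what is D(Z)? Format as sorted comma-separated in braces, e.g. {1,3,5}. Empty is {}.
Constraint 1 (V + X = Z) on D(V)={3,4,5,6} D(X)={2,3,6} D(Z)={1,2,3,4,5,6}: V {3,4,5,6}->{3,4}; X {2,3,6}->{2,3}; Z {1,2,3,4,5,6}->{5,6}
Constraint 2 (X < V) on D(X)={2,3} D(V)={3,4}: no change
Constraint 3 (Y != X) on D(Y)={1,2,3,4,5,6} D(X)={2,3}: no change
So after constraint 3: D(Z) = {5,6}

Answer: {5,6}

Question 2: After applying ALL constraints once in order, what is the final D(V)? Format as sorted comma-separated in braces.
Answer: {3,4}

Derivation:
Constraint 1 (V + X = Z) on D(V)={3,4,5,6} D(X)={2,3,6} D(Z)={1,2,3,4,5,6}: V {3,4,5,6}->{3,4}; X {2,3,6}->{2,3}; Z {1,2,3,4,5,6}->{5,6}
Constraint 2 (X < V) on D(X)={2,3} D(V)={3,4}: no change
Constraint 3 (Y != X) on D(Y)={1,2,3,4,5,6} D(X)={2,3}: no change
So after all 3 constraints: D(V) = {3,4}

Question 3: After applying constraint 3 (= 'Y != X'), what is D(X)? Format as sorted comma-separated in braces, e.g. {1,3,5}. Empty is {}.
Constraint 1 (V + X = Z) on D(V)={3,4,5,6} D(X)={2,3,6} D(Z)={1,2,3,4,5,6}: V {3,4,5,6}->{3,4}; X {2,3,6}->{2,3}; Z {1,2,3,4,5,6}->{5,6}
Constraint 2 (X < V) on D(X)={2,3} D(V)={3,4}: no change
Constraint 3 (Y != X) on D(Y)={1,2,3,4,5,6} D(X)={2,3}: no change
So after constraint 3: D(X) = {2,3}

Answer: {2,3}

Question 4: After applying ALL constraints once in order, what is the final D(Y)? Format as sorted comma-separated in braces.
Answer: {1,2,3,4,5,6}

Derivation:
Constraint 1 (V + X = Z) on D(V)={3,4,5,6} D(X)={2,3,6} D(Z)={1,2,3,4,5,6}: V {3,4,5,6}->{3,4}; X {2,3,6}->{2,3}; Z {1,2,3,4,5,6}->{5,6}
Constraint 2 (X < V) on D(X)={2,3} D(V)={3,4}: no change
Constraint 3 (Y != X) on D(Y)={1,2,3,4,5,6} D(X)={2,3}: no change
So after all 3 constraints: D(Y) = {1,2,3,4,5,6}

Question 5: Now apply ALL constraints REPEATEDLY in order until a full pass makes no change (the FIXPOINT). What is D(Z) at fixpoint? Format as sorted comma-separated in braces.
Answer: {5,6}

Derivation:
pass 0 (initial): D(Z)={1,2,3,4,5,6}
pass 1: V {3,4,5,6}->{3,4}; X {2,3,6}->{2,3}; Z {1,2,3,4,5,6}->{5,6}
pass 2: no change
Fixpoint after 2 passes: D(Z) = {5,6}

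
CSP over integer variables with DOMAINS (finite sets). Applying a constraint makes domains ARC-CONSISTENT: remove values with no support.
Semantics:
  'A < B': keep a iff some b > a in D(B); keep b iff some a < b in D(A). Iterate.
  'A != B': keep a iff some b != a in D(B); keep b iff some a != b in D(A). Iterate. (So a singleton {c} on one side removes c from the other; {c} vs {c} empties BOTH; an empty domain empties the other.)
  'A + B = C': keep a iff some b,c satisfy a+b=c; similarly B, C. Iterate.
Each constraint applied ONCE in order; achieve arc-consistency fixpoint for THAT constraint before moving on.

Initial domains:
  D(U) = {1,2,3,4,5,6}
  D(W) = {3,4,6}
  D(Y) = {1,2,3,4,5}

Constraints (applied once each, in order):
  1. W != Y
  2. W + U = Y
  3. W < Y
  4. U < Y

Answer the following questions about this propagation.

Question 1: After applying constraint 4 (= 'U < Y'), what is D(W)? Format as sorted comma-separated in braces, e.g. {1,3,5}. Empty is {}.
Answer: {3,4}

Derivation:
Constraint 1 (W != Y) on D(W)={3,4,6} D(Y)={1,2,3,4,5}: no change
Constraint 2 (W + U = Y) on D(W)={3,4,6} D(U)={1,2,3,4,5,6} D(Y)={1,2,3,4,5}: W {3,4,6}->{3,4}; U {1,2,3,4,5,6}->{1,2}; Y {1,2,3,4,5}->{4,5}
Constraint 3 (W < Y) on D(W)={3,4} D(Y)={4,5}: no change
Constraint 4 (U < Y) on D(U)={1,2} D(Y)={4,5}: no change
So after constraint 4: D(W) = {3,4}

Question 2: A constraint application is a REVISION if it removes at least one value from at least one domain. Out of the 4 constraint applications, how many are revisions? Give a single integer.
Answer: 1

Derivation:
Constraint 1 (W != Y) on D(W)={3,4,6} D(Y)={1,2,3,4,5}: no change => not a revision
Constraint 2 (W + U = Y) on D(W)={3,4,6} D(U)={1,2,3,4,5,6} D(Y)={1,2,3,4,5}: W {3,4,6}->{3,4}; U {1,2,3,4,5,6}->{1,2}; Y {1,2,3,4,5}->{4,5} => REVISION
Constraint 3 (W < Y) on D(W)={3,4} D(Y)={4,5}: no change => not a revision
Constraint 4 (U < Y) on D(U)={1,2} D(Y)={4,5}: no change => not a revision
Total revisions = 1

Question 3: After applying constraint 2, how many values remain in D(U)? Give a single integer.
Constraint 1 (W != Y) on D(W)={3,4,6} D(Y)={1,2,3,4,5}: no change
Constraint 2 (W + U = Y) on D(W)={3,4,6} D(U)={1,2,3,4,5,6} D(Y)={1,2,3,4,5}: W {3,4,6}->{3,4}; U {1,2,3,4,5,6}->{1,2}; Y {1,2,3,4,5}->{4,5}
So after constraint 2: D(U)={1,2}, size = 2

Answer: 2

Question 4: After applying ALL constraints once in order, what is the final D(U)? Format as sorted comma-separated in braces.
Constraint 1 (W != Y) on D(W)={3,4,6} D(Y)={1,2,3,4,5}: no change
Constraint 2 (W + U = Y) on D(W)={3,4,6} D(U)={1,2,3,4,5,6} D(Y)={1,2,3,4,5}: W {3,4,6}->{3,4}; U {1,2,3,4,5,6}->{1,2}; Y {1,2,3,4,5}->{4,5}
Constraint 3 (W < Y) on D(W)={3,4} D(Y)={4,5}: no change
Constraint 4 (U < Y) on D(U)={1,2} D(Y)={4,5}: no change
So after all 4 constraints: D(U) = {1,2}

Answer: {1,2}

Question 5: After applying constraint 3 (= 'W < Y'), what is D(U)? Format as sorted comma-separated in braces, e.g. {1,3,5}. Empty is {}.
Answer: {1,2}

Derivation:
Constraint 1 (W != Y) on D(W)={3,4,6} D(Y)={1,2,3,4,5}: no change
Constraint 2 (W + U = Y) on D(W)={3,4,6} D(U)={1,2,3,4,5,6} D(Y)={1,2,3,4,5}: W {3,4,6}->{3,4}; U {1,2,3,4,5,6}->{1,2}; Y {1,2,3,4,5}->{4,5}
Constraint 3 (W < Y) on D(W)={3,4} D(Y)={4,5}: no change
So after constraint 3: D(U) = {1,2}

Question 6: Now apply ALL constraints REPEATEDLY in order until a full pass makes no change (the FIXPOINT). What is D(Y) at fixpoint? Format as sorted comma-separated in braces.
pass 0 (initial): D(Y)={1,2,3,4,5}
pass 1: U {1,2,3,4,5,6}->{1,2}; W {3,4,6}->{3,4}; Y {1,2,3,4,5}->{4,5}
pass 2: no change
Fixpoint after 2 passes: D(Y) = {4,5}

Answer: {4,5}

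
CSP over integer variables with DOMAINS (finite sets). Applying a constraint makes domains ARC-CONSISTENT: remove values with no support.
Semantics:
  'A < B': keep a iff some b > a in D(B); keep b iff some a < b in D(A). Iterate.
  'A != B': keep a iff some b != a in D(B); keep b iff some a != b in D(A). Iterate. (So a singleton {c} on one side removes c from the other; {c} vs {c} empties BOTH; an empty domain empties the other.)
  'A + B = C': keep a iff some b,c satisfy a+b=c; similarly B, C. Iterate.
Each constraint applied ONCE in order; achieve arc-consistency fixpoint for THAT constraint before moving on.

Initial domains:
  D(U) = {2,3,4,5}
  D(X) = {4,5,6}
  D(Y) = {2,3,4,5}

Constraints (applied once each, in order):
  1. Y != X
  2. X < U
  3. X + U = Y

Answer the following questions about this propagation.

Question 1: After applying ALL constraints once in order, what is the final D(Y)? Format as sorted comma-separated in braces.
Answer: {}

Derivation:
Constraint 1 (Y != X) on D(Y)={2,3,4,5} D(X)={4,5,6}: no change
Constraint 2 (X < U) on D(X)={4,5,6} D(U)={2,3,4,5}: X {4,5,6}->{4}; U {2,3,4,5}->{5}
Constraint 3 (X + U = Y) on D(X)={4} D(U)={5} D(Y)={2,3,4,5}: X {4}->{}; U {5}->{}; Y {2,3,4,5}->{}
So after all 3 constraints: D(Y) = {}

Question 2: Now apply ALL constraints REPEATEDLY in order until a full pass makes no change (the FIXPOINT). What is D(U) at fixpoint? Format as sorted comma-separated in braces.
pass 0 (initial): D(U)={2,3,4,5}
pass 1: U {2,3,4,5}->{}; X {4,5,6}->{}; Y {2,3,4,5}->{}
pass 2: no change
Fixpoint after 2 passes: D(U) = {}

Answer: {}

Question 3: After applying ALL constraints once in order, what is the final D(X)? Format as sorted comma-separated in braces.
Constraint 1 (Y != X) on D(Y)={2,3,4,5} D(X)={4,5,6}: no change
Constraint 2 (X < U) on D(X)={4,5,6} D(U)={2,3,4,5}: X {4,5,6}->{4}; U {2,3,4,5}->{5}
Constraint 3 (X + U = Y) on D(X)={4} D(U)={5} D(Y)={2,3,4,5}: X {4}->{}; U {5}->{}; Y {2,3,4,5}->{}
So after all 3 constraints: D(X) = {}

Answer: {}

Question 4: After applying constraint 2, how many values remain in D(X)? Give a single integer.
Answer: 1

Derivation:
Constraint 1 (Y != X) on D(Y)={2,3,4,5} D(X)={4,5,6}: no change
Constraint 2 (X < U) on D(X)={4,5,6} D(U)={2,3,4,5}: X {4,5,6}->{4}; U {2,3,4,5}->{5}
So after constraint 2: D(X)={4}, size = 1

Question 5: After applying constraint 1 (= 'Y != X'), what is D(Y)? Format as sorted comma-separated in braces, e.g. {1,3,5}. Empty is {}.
Answer: {2,3,4,5}

Derivation:
Constraint 1 (Y != X) on D(Y)={2,3,4,5} D(X)={4,5,6}: no change
So after constraint 1: D(Y) = {2,3,4,5}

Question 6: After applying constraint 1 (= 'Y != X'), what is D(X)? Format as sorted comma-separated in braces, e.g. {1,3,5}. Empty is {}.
Answer: {4,5,6}

Derivation:
Constraint 1 (Y != X) on D(Y)={2,3,4,5} D(X)={4,5,6}: no change
So after constraint 1: D(X) = {4,5,6}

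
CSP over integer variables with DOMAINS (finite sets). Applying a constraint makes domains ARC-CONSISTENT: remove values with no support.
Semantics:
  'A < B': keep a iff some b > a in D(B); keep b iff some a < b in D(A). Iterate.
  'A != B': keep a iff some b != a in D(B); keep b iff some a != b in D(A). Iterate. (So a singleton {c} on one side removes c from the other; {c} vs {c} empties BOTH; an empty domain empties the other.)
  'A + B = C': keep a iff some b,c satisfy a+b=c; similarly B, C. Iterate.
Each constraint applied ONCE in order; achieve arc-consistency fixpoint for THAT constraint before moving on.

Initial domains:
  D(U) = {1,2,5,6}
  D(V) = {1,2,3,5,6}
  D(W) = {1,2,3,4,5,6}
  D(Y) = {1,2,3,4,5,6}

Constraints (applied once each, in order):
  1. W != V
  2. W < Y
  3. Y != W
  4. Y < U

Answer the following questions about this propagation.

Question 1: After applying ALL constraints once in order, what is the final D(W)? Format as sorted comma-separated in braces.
Answer: {1,2,3,4,5}

Derivation:
Constraint 1 (W != V) on D(W)={1,2,3,4,5,6} D(V)={1,2,3,5,6}: no change
Constraint 2 (W < Y) on D(W)={1,2,3,4,5,6} D(Y)={1,2,3,4,5,6}: W {1,2,3,4,5,6}->{1,2,3,4,5}; Y {1,2,3,4,5,6}->{2,3,4,5,6}
Constraint 3 (Y != W) on D(Y)={2,3,4,5,6} D(W)={1,2,3,4,5}: no change
Constraint 4 (Y < U) on D(Y)={2,3,4,5,6} D(U)={1,2,5,6}: Y {2,3,4,5,6}->{2,3,4,5}; U {1,2,5,6}->{5,6}
So after all 4 constraints: D(W) = {1,2,3,4,5}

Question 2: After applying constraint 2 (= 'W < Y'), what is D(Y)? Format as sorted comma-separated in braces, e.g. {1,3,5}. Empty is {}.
Answer: {2,3,4,5,6}

Derivation:
Constraint 1 (W != V) on D(W)={1,2,3,4,5,6} D(V)={1,2,3,5,6}: no change
Constraint 2 (W < Y) on D(W)={1,2,3,4,5,6} D(Y)={1,2,3,4,5,6}: W {1,2,3,4,5,6}->{1,2,3,4,5}; Y {1,2,3,4,5,6}->{2,3,4,5,6}
So after constraint 2: D(Y) = {2,3,4,5,6}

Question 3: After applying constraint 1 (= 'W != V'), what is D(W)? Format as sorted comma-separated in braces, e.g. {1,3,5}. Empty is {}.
Answer: {1,2,3,4,5,6}

Derivation:
Constraint 1 (W != V) on D(W)={1,2,3,4,5,6} D(V)={1,2,3,5,6}: no change
So after constraint 1: D(W) = {1,2,3,4,5,6}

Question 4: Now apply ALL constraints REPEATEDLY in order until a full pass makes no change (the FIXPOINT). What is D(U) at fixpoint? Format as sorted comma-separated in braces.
pass 0 (initial): D(U)={1,2,5,6}
pass 1: U {1,2,5,6}->{5,6}; W {1,2,3,4,5,6}->{1,2,3,4,5}; Y {1,2,3,4,5,6}->{2,3,4,5}
pass 2: W {1,2,3,4,5}->{1,2,3,4}
pass 3: no change
Fixpoint after 3 passes: D(U) = {5,6}

Answer: {5,6}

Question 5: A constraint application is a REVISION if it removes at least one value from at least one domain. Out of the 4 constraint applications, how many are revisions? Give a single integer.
Constraint 1 (W != V) on D(W)={1,2,3,4,5,6} D(V)={1,2,3,5,6}: no change => not a revision
Constraint 2 (W < Y) on D(W)={1,2,3,4,5,6} D(Y)={1,2,3,4,5,6}: W {1,2,3,4,5,6}->{1,2,3,4,5}; Y {1,2,3,4,5,6}->{2,3,4,5,6} => REVISION
Constraint 3 (Y != W) on D(Y)={2,3,4,5,6} D(W)={1,2,3,4,5}: no change => not a revision
Constraint 4 (Y < U) on D(Y)={2,3,4,5,6} D(U)={1,2,5,6}: Y {2,3,4,5,6}->{2,3,4,5}; U {1,2,5,6}->{5,6} => REVISION
Total revisions = 2

Answer: 2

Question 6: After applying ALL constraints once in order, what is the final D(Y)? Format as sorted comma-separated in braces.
Answer: {2,3,4,5}

Derivation:
Constraint 1 (W != V) on D(W)={1,2,3,4,5,6} D(V)={1,2,3,5,6}: no change
Constraint 2 (W < Y) on D(W)={1,2,3,4,5,6} D(Y)={1,2,3,4,5,6}: W {1,2,3,4,5,6}->{1,2,3,4,5}; Y {1,2,3,4,5,6}->{2,3,4,5,6}
Constraint 3 (Y != W) on D(Y)={2,3,4,5,6} D(W)={1,2,3,4,5}: no change
Constraint 4 (Y < U) on D(Y)={2,3,4,5,6} D(U)={1,2,5,6}: Y {2,3,4,5,6}->{2,3,4,5}; U {1,2,5,6}->{5,6}
So after all 4 constraints: D(Y) = {2,3,4,5}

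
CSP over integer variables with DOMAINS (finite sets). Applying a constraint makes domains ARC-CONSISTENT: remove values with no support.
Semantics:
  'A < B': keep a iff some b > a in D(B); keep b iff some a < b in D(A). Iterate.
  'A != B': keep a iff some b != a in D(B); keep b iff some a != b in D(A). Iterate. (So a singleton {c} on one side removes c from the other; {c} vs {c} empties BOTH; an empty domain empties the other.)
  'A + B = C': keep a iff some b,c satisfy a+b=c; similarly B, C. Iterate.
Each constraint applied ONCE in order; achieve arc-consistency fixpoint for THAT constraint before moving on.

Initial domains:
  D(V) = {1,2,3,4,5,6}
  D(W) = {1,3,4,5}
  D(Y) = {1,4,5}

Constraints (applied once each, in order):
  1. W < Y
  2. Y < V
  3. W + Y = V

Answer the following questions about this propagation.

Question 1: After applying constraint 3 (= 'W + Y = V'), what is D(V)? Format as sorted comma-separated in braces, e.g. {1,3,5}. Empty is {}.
Answer: {5,6}

Derivation:
Constraint 1 (W < Y) on D(W)={1,3,4,5} D(Y)={1,4,5}: W {1,3,4,5}->{1,3,4}; Y {1,4,5}->{4,5}
Constraint 2 (Y < V) on D(Y)={4,5} D(V)={1,2,3,4,5,6}: V {1,2,3,4,5,6}->{5,6}
Constraint 3 (W + Y = V) on D(W)={1,3,4} D(Y)={4,5} D(V)={5,6}: W {1,3,4}->{1}
So after constraint 3: D(V) = {5,6}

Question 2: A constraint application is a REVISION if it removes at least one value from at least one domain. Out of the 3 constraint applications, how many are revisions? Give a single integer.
Answer: 3

Derivation:
Constraint 1 (W < Y) on D(W)={1,3,4,5} D(Y)={1,4,5}: W {1,3,4,5}->{1,3,4}; Y {1,4,5}->{4,5} => REVISION
Constraint 2 (Y < V) on D(Y)={4,5} D(V)={1,2,3,4,5,6}: V {1,2,3,4,5,6}->{5,6} => REVISION
Constraint 3 (W + Y = V) on D(W)={1,3,4} D(Y)={4,5} D(V)={5,6}: W {1,3,4}->{1} => REVISION
Total revisions = 3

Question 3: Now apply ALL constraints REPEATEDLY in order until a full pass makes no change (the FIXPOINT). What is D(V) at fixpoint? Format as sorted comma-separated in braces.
pass 0 (initial): D(V)={1,2,3,4,5,6}
pass 1: V {1,2,3,4,5,6}->{5,6}; W {1,3,4,5}->{1}; Y {1,4,5}->{4,5}
pass 2: no change
Fixpoint after 2 passes: D(V) = {5,6}

Answer: {5,6}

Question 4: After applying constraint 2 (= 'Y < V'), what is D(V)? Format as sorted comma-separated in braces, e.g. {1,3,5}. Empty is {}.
Answer: {5,6}

Derivation:
Constraint 1 (W < Y) on D(W)={1,3,4,5} D(Y)={1,4,5}: W {1,3,4,5}->{1,3,4}; Y {1,4,5}->{4,5}
Constraint 2 (Y < V) on D(Y)={4,5} D(V)={1,2,3,4,5,6}: V {1,2,3,4,5,6}->{5,6}
So after constraint 2: D(V) = {5,6}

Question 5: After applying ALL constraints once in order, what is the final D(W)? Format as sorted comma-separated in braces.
Answer: {1}

Derivation:
Constraint 1 (W < Y) on D(W)={1,3,4,5} D(Y)={1,4,5}: W {1,3,4,5}->{1,3,4}; Y {1,4,5}->{4,5}
Constraint 2 (Y < V) on D(Y)={4,5} D(V)={1,2,3,4,5,6}: V {1,2,3,4,5,6}->{5,6}
Constraint 3 (W + Y = V) on D(W)={1,3,4} D(Y)={4,5} D(V)={5,6}: W {1,3,4}->{1}
So after all 3 constraints: D(W) = {1}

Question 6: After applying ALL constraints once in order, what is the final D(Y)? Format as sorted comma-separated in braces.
Answer: {4,5}

Derivation:
Constraint 1 (W < Y) on D(W)={1,3,4,5} D(Y)={1,4,5}: W {1,3,4,5}->{1,3,4}; Y {1,4,5}->{4,5}
Constraint 2 (Y < V) on D(Y)={4,5} D(V)={1,2,3,4,5,6}: V {1,2,3,4,5,6}->{5,6}
Constraint 3 (W + Y = V) on D(W)={1,3,4} D(Y)={4,5} D(V)={5,6}: W {1,3,4}->{1}
So after all 3 constraints: D(Y) = {4,5}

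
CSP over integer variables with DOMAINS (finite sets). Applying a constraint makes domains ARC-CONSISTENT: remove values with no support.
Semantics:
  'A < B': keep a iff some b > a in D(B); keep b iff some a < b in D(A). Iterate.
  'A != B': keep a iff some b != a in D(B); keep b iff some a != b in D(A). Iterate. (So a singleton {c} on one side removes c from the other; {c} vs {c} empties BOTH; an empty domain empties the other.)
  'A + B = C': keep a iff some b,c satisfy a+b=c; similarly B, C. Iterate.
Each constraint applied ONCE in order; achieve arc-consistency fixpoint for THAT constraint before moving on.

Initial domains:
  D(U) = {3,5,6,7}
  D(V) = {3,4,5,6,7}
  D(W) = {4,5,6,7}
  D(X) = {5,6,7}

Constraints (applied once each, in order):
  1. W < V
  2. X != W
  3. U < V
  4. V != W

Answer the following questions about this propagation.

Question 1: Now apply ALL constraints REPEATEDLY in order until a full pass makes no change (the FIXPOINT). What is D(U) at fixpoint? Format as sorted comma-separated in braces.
Answer: {3,5,6}

Derivation:
pass 0 (initial): D(U)={3,5,6,7}
pass 1: U {3,5,6,7}->{3,5,6}; V {3,4,5,6,7}->{5,6,7}; W {4,5,6,7}->{4,5,6}
pass 2: no change
Fixpoint after 2 passes: D(U) = {3,5,6}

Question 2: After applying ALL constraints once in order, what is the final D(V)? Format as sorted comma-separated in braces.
Answer: {5,6,7}

Derivation:
Constraint 1 (W < V) on D(W)={4,5,6,7} D(V)={3,4,5,6,7}: W {4,5,6,7}->{4,5,6}; V {3,4,5,6,7}->{5,6,7}
Constraint 2 (X != W) on D(X)={5,6,7} D(W)={4,5,6}: no change
Constraint 3 (U < V) on D(U)={3,5,6,7} D(V)={5,6,7}: U {3,5,6,7}->{3,5,6}
Constraint 4 (V != W) on D(V)={5,6,7} D(W)={4,5,6}: no change
So after all 4 constraints: D(V) = {5,6,7}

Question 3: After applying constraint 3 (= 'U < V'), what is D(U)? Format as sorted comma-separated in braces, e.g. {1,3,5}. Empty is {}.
Answer: {3,5,6}

Derivation:
Constraint 1 (W < V) on D(W)={4,5,6,7} D(V)={3,4,5,6,7}: W {4,5,6,7}->{4,5,6}; V {3,4,5,6,7}->{5,6,7}
Constraint 2 (X != W) on D(X)={5,6,7} D(W)={4,5,6}: no change
Constraint 3 (U < V) on D(U)={3,5,6,7} D(V)={5,6,7}: U {3,5,6,7}->{3,5,6}
So after constraint 3: D(U) = {3,5,6}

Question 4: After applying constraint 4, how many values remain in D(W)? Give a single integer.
Constraint 1 (W < V) on D(W)={4,5,6,7} D(V)={3,4,5,6,7}: W {4,5,6,7}->{4,5,6}; V {3,4,5,6,7}->{5,6,7}
Constraint 2 (X != W) on D(X)={5,6,7} D(W)={4,5,6}: no change
Constraint 3 (U < V) on D(U)={3,5,6,7} D(V)={5,6,7}: U {3,5,6,7}->{3,5,6}
Constraint 4 (V != W) on D(V)={5,6,7} D(W)={4,5,6}: no change
So after constraint 4: D(W)={4,5,6}, size = 3

Answer: 3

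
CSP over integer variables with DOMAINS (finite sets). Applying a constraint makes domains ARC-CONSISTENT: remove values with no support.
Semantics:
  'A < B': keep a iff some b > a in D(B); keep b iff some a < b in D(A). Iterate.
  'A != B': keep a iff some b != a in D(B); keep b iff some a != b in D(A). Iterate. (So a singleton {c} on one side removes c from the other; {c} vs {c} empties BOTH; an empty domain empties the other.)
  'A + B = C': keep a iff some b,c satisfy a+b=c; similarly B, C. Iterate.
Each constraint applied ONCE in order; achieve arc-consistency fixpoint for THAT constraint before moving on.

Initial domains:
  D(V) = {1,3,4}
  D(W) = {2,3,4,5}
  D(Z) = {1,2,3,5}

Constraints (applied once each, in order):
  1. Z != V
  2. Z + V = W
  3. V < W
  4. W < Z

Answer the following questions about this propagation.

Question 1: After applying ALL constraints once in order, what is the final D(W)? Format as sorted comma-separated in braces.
Answer: {2}

Derivation:
Constraint 1 (Z != V) on D(Z)={1,2,3,5} D(V)={1,3,4}: no change
Constraint 2 (Z + V = W) on D(Z)={1,2,3,5} D(V)={1,3,4} D(W)={2,3,4,5}: Z {1,2,3,5}->{1,2,3}
Constraint 3 (V < W) on D(V)={1,3,4} D(W)={2,3,4,5}: no change
Constraint 4 (W < Z) on D(W)={2,3,4,5} D(Z)={1,2,3}: W {2,3,4,5}->{2}; Z {1,2,3}->{3}
So after all 4 constraints: D(W) = {2}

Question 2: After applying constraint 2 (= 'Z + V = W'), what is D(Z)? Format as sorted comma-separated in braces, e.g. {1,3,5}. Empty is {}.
Answer: {1,2,3}

Derivation:
Constraint 1 (Z != V) on D(Z)={1,2,3,5} D(V)={1,3,4}: no change
Constraint 2 (Z + V = W) on D(Z)={1,2,3,5} D(V)={1,3,4} D(W)={2,3,4,5}: Z {1,2,3,5}->{1,2,3}
So after constraint 2: D(Z) = {1,2,3}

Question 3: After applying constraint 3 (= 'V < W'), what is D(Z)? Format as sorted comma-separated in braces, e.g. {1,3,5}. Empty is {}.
Answer: {1,2,3}

Derivation:
Constraint 1 (Z != V) on D(Z)={1,2,3,5} D(V)={1,3,4}: no change
Constraint 2 (Z + V = W) on D(Z)={1,2,3,5} D(V)={1,3,4} D(W)={2,3,4,5}: Z {1,2,3,5}->{1,2,3}
Constraint 3 (V < W) on D(V)={1,3,4} D(W)={2,3,4,5}: no change
So after constraint 3: D(Z) = {1,2,3}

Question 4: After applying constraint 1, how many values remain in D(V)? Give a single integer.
Answer: 3

Derivation:
Constraint 1 (Z != V) on D(Z)={1,2,3,5} D(V)={1,3,4}: no change
So after constraint 1: D(V)={1,3,4}, size = 3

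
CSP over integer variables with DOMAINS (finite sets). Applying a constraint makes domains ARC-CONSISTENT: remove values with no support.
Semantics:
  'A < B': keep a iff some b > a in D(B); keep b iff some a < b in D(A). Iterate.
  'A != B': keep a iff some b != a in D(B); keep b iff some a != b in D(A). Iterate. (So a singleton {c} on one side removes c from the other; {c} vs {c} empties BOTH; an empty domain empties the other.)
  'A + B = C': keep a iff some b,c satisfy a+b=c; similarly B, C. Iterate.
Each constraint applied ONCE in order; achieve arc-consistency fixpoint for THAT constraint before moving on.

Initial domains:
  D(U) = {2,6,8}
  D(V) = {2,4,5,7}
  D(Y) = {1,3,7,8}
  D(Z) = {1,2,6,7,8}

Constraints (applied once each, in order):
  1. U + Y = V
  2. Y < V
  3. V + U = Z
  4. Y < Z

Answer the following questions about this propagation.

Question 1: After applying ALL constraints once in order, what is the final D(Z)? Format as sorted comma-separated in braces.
Answer: {7}

Derivation:
Constraint 1 (U + Y = V) on D(U)={2,6,8} D(Y)={1,3,7,8} D(V)={2,4,5,7}: U {2,6,8}->{2,6}; Y {1,3,7,8}->{1,3}; V {2,4,5,7}->{5,7}
Constraint 2 (Y < V) on D(Y)={1,3} D(V)={5,7}: no change
Constraint 3 (V + U = Z) on D(V)={5,7} D(U)={2,6} D(Z)={1,2,6,7,8}: V {5,7}->{5}; U {2,6}->{2}; Z {1,2,6,7,8}->{7}
Constraint 4 (Y < Z) on D(Y)={1,3} D(Z)={7}: no change
So after all 4 constraints: D(Z) = {7}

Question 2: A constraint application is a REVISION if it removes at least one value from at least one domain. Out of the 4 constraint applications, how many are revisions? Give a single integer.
Answer: 2

Derivation:
Constraint 1 (U + Y = V) on D(U)={2,6,8} D(Y)={1,3,7,8} D(V)={2,4,5,7}: U {2,6,8}->{2,6}; Y {1,3,7,8}->{1,3}; V {2,4,5,7}->{5,7} => REVISION
Constraint 2 (Y < V) on D(Y)={1,3} D(V)={5,7}: no change => not a revision
Constraint 3 (V + U = Z) on D(V)={5,7} D(U)={2,6} D(Z)={1,2,6,7,8}: V {5,7}->{5}; U {2,6}->{2}; Z {1,2,6,7,8}->{7} => REVISION
Constraint 4 (Y < Z) on D(Y)={1,3} D(Z)={7}: no change => not a revision
Total revisions = 2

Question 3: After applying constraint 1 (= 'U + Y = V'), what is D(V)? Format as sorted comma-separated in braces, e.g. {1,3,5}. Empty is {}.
Answer: {5,7}

Derivation:
Constraint 1 (U + Y = V) on D(U)={2,6,8} D(Y)={1,3,7,8} D(V)={2,4,5,7}: U {2,6,8}->{2,6}; Y {1,3,7,8}->{1,3}; V {2,4,5,7}->{5,7}
So after constraint 1: D(V) = {5,7}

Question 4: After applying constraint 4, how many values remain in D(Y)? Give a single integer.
Constraint 1 (U + Y = V) on D(U)={2,6,8} D(Y)={1,3,7,8} D(V)={2,4,5,7}: U {2,6,8}->{2,6}; Y {1,3,7,8}->{1,3}; V {2,4,5,7}->{5,7}
Constraint 2 (Y < V) on D(Y)={1,3} D(V)={5,7}: no change
Constraint 3 (V + U = Z) on D(V)={5,7} D(U)={2,6} D(Z)={1,2,6,7,8}: V {5,7}->{5}; U {2,6}->{2}; Z {1,2,6,7,8}->{7}
Constraint 4 (Y < Z) on D(Y)={1,3} D(Z)={7}: no change
So after constraint 4: D(Y)={1,3}, size = 2

Answer: 2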